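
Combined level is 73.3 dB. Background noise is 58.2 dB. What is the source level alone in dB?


Given values:
  L_total = 73.3 dB, L_bg = 58.2 dB
Formula: L_source = 10 * log10(10^(L_total/10) - 10^(L_bg/10))
Convert to linear:
  10^(73.3/10) = 21379620.895
  10^(58.2/10) = 660693.448
Difference: 21379620.895 - 660693.448 = 20718927.447
L_source = 10 * log10(20718927.447) = 73.16

73.16 dB


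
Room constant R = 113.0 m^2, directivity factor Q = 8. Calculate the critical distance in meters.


Given values:
  R = 113.0 m^2, Q = 8
Formula: d_c = 0.141 * sqrt(Q * R)
Compute Q * R = 8 * 113.0 = 904.0
Compute sqrt(904.0) = 30.0666
d_c = 0.141 * 30.0666 = 4.239

4.239 m


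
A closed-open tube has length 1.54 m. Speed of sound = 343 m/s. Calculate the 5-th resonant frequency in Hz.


Given values:
  Tube type: closed-open, L = 1.54 m, c = 343 m/s, n = 5
Formula: f_n = (2n - 1) * c / (4 * L)
Compute 2n - 1 = 2*5 - 1 = 9
Compute 4 * L = 4 * 1.54 = 6.16
f = 9 * 343 / 6.16
f = 501.14

501.14 Hz


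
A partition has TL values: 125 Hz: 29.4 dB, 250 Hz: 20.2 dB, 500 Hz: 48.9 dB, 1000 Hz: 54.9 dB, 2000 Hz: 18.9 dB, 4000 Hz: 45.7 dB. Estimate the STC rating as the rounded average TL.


Given TL values at each frequency:
  125 Hz: 29.4 dB
  250 Hz: 20.2 dB
  500 Hz: 48.9 dB
  1000 Hz: 54.9 dB
  2000 Hz: 18.9 dB
  4000 Hz: 45.7 dB
Formula: STC ~ round(average of TL values)
Sum = 29.4 + 20.2 + 48.9 + 54.9 + 18.9 + 45.7 = 218.0
Average = 218.0 / 6 = 36.33
Rounded: 36

36


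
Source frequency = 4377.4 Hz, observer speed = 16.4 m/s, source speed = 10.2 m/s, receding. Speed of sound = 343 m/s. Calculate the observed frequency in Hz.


Given values:
  f_s = 4377.4 Hz, v_o = 16.4 m/s, v_s = 10.2 m/s
  Direction: receding
Formula: f_o = f_s * (c - v_o) / (c + v_s)
Numerator: c - v_o = 343 - 16.4 = 326.6
Denominator: c + v_s = 343 + 10.2 = 353.2
f_o = 4377.4 * 326.6 / 353.2 = 4047.73

4047.73 Hz


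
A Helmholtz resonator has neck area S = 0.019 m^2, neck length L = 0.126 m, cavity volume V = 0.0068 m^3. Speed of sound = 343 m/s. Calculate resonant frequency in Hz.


Given values:
  S = 0.019 m^2, L = 0.126 m, V = 0.0068 m^3, c = 343 m/s
Formula: f = (c / (2*pi)) * sqrt(S / (V * L))
Compute V * L = 0.0068 * 0.126 = 0.0008568
Compute S / (V * L) = 0.019 / 0.0008568 = 22.1755
Compute sqrt(22.1755) = 4.709087
Compute c / (2*pi) = 343 / 6.283185 = 54.590148
f = 54.590148 * 4.709087 = 257.07

257.07 Hz


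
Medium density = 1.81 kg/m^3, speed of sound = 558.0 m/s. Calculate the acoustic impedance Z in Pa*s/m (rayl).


Given values:
  rho = 1.81 kg/m^3
  c = 558.0 m/s
Formula: Z = rho * c
Z = 1.81 * 558.0
Z = 1009.98

1009.98 rayl


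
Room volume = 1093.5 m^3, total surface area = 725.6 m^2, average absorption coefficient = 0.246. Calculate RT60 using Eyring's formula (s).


Given values:
  V = 1093.5 m^3, S = 725.6 m^2, alpha = 0.246
Formula: RT60 = 0.161 * V / (-S * ln(1 - alpha))
Compute ln(1 - 0.246) = ln(0.754) = -0.282363
Denominator: -725.6 * -0.282363 = 204.8826
Numerator: 0.161 * 1093.5 = 176.0535
RT60 = 176.0535 / 204.8826 = 0.859

0.859 s


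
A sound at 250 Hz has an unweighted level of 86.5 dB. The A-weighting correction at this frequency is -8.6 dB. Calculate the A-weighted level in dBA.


Given values:
  SPL = 86.5 dB
  A-weighting at 250 Hz = -8.6 dB
Formula: L_A = SPL + A_weight
L_A = 86.5 + (-8.6)
L_A = 77.9

77.9 dBA


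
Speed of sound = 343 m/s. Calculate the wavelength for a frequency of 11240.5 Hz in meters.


Given values:
  c = 343 m/s, f = 11240.5 Hz
Formula: lambda = c / f
lambda = 343 / 11240.5
lambda = 0.0305

0.0305 m


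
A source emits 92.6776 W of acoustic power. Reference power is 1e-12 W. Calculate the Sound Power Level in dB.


Given values:
  W = 92.6776 W
  W_ref = 1e-12 W
Formula: SWL = 10 * log10(W / W_ref)
Compute ratio: W / W_ref = 92677600000000
Compute log10: log10(92677600000000) = 13.966975
Multiply: SWL = 10 * 13.966975 = 139.67

139.67 dB


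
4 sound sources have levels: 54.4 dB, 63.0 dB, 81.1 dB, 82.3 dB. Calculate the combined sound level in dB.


Formula: L_total = 10 * log10( sum(10^(Li/10)) )
  Source 1: 10^(54.4/10) = 275422.8703
  Source 2: 10^(63.0/10) = 1995262.315
  Source 3: 10^(81.1/10) = 128824955.1693
  Source 4: 10^(82.3/10) = 169824365.2462
Sum of linear values = 300920005.6008
L_total = 10 * log10(300920005.6008) = 84.78

84.78 dB


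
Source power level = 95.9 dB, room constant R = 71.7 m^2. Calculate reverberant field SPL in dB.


Given values:
  Lw = 95.9 dB, R = 71.7 m^2
Formula: SPL = Lw + 10 * log10(4 / R)
Compute 4 / R = 4 / 71.7 = 0.055788
Compute 10 * log10(0.055788) = -12.5346
SPL = 95.9 + (-12.5346) = 83.37

83.37 dB


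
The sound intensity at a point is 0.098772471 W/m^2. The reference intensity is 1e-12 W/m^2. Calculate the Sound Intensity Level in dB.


Given values:
  I = 0.098772471 W/m^2
  I_ref = 1e-12 W/m^2
Formula: SIL = 10 * log10(I / I_ref)
Compute ratio: I / I_ref = 98772471000
Compute log10: log10(98772471000) = 10.994636
Multiply: SIL = 10 * 10.994636 = 109.95

109.95 dB


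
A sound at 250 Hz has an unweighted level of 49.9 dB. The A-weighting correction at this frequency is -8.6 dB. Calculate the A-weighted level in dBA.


Given values:
  SPL = 49.9 dB
  A-weighting at 250 Hz = -8.6 dB
Formula: L_A = SPL + A_weight
L_A = 49.9 + (-8.6)
L_A = 41.3

41.3 dBA


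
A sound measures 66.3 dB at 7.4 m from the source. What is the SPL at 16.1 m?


Given values:
  SPL1 = 66.3 dB, r1 = 7.4 m, r2 = 16.1 m
Formula: SPL2 = SPL1 - 20 * log10(r2 / r1)
Compute ratio: r2 / r1 = 16.1 / 7.4 = 2.1757
Compute log10: log10(2.1757) = 0.337599
Compute drop: 20 * 0.337599 = 6.752
SPL2 = 66.3 - 6.752 = 59.55

59.55 dB


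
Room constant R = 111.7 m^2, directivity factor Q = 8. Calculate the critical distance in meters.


Given values:
  R = 111.7 m^2, Q = 8
Formula: d_c = 0.141 * sqrt(Q * R)
Compute Q * R = 8 * 111.7 = 893.6
Compute sqrt(893.6) = 29.8931
d_c = 0.141 * 29.8931 = 4.215

4.215 m


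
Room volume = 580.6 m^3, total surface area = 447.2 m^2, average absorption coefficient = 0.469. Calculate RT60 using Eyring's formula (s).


Given values:
  V = 580.6 m^3, S = 447.2 m^2, alpha = 0.469
Formula: RT60 = 0.161 * V / (-S * ln(1 - alpha))
Compute ln(1 - 0.469) = ln(0.531) = -0.632993
Denominator: -447.2 * -0.632993 = 283.0745
Numerator: 0.161 * 580.6 = 93.4766
RT60 = 93.4766 / 283.0745 = 0.33

0.33 s


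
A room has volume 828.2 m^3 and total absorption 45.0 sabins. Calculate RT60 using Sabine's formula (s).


Given values:
  V = 828.2 m^3
  A = 45.0 sabins
Formula: RT60 = 0.161 * V / A
Numerator: 0.161 * 828.2 = 133.3402
RT60 = 133.3402 / 45.0 = 2.963

2.963 s


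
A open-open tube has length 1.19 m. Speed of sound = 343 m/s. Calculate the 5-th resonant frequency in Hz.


Given values:
  Tube type: open-open, L = 1.19 m, c = 343 m/s, n = 5
Formula: f_n = n * c / (2 * L)
Compute 2 * L = 2 * 1.19 = 2.38
f = 5 * 343 / 2.38
f = 720.59

720.59 Hz


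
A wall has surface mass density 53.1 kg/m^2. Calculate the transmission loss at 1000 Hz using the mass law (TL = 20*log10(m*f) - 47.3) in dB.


Given values:
  m = 53.1 kg/m^2, f = 1000 Hz
Formula: TL = 20 * log10(m * f) - 47.3
Compute m * f = 53.1 * 1000 = 53100.0
Compute log10(53100.0) = 4.725095
Compute 20 * 4.725095 = 94.5019
TL = 94.5019 - 47.3 = 47.2

47.2 dB


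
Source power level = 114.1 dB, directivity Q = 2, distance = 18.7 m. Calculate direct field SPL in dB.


Given values:
  Lw = 114.1 dB, Q = 2, r = 18.7 m
Formula: SPL = Lw + 10 * log10(Q / (4 * pi * r^2))
Compute 4 * pi * r^2 = 4 * pi * 18.7^2 = 4394.3341
Compute Q / denom = 2 / 4394.3341 = 0.00045513
Compute 10 * log10(0.00045513) = -33.4186
SPL = 114.1 + (-33.4186) = 80.68

80.68 dB


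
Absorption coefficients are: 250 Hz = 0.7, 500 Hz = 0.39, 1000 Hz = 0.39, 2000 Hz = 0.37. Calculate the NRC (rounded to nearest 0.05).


Given values:
  a_250 = 0.7, a_500 = 0.39
  a_1000 = 0.39, a_2000 = 0.37
Formula: NRC = (a250 + a500 + a1000 + a2000) / 4
Sum = 0.7 + 0.39 + 0.39 + 0.37 = 1.85
NRC = 1.85 / 4 = 0.4625
Rounded to nearest 0.05: 0.45

0.45


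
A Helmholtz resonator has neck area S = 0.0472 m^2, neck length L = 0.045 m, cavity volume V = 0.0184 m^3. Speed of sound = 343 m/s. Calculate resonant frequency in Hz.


Given values:
  S = 0.0472 m^2, L = 0.045 m, V = 0.0184 m^3, c = 343 m/s
Formula: f = (c / (2*pi)) * sqrt(S / (V * L))
Compute V * L = 0.0184 * 0.045 = 0.000828
Compute S / (V * L) = 0.0472 / 0.000828 = 57.0048
Compute sqrt(57.0048) = 7.550152
Compute c / (2*pi) = 343 / 6.283185 = 54.590148
f = 54.590148 * 7.550152 = 412.16

412.16 Hz


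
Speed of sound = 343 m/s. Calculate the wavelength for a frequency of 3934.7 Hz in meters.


Given values:
  c = 343 m/s, f = 3934.7 Hz
Formula: lambda = c / f
lambda = 343 / 3934.7
lambda = 0.0872

0.0872 m


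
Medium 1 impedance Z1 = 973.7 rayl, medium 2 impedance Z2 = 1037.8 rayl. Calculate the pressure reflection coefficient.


Given values:
  Z1 = 973.7 rayl, Z2 = 1037.8 rayl
Formula: R = (Z2 - Z1) / (Z2 + Z1)
Numerator: Z2 - Z1 = 1037.8 - 973.7 = 64.1
Denominator: Z2 + Z1 = 1037.8 + 973.7 = 2011.5
R = 64.1 / 2011.5 = 0.0319

0.0319


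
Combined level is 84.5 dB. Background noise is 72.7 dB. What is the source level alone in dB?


Given values:
  L_total = 84.5 dB, L_bg = 72.7 dB
Formula: L_source = 10 * log10(10^(L_total/10) - 10^(L_bg/10))
Convert to linear:
  10^(84.5/10) = 281838293.1264
  10^(72.7/10) = 18620871.3666
Difference: 281838293.1264 - 18620871.3666 = 263217421.7598
L_source = 10 * log10(263217421.7598) = 84.2

84.2 dB


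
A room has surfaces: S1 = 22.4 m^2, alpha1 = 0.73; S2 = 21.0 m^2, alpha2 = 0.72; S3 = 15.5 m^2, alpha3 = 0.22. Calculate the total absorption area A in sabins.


Given surfaces:
  Surface 1: 22.4 * 0.73 = 16.352
  Surface 2: 21.0 * 0.72 = 15.12
  Surface 3: 15.5 * 0.22 = 3.41
Formula: A = sum(Si * alpha_i)
A = 16.352 + 15.12 + 3.41
A = 34.88

34.88 sabins


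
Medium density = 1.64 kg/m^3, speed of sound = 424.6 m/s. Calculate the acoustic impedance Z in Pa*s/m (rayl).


Given values:
  rho = 1.64 kg/m^3
  c = 424.6 m/s
Formula: Z = rho * c
Z = 1.64 * 424.6
Z = 696.34

696.34 rayl


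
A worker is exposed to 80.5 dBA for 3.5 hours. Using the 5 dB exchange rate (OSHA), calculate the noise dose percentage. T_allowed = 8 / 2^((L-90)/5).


Given values:
  L = 80.5 dBA, T = 3.5 hours
Formula: T_allowed = 8 / 2^((L - 90) / 5)
Compute exponent: (80.5 - 90) / 5 = -1.9
Compute 2^(-1.9) = 0.267943
T_allowed = 8 / 0.267943 = 29.857096 hours
Dose = (T / T_allowed) * 100
Dose = (3.5 / 29.857096) * 100 = 11.72

11.72 %


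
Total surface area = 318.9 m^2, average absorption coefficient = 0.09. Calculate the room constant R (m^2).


Given values:
  S = 318.9 m^2, alpha = 0.09
Formula: R = S * alpha / (1 - alpha)
Numerator: 318.9 * 0.09 = 28.701
Denominator: 1 - 0.09 = 0.91
R = 28.701 / 0.91 = 31.54

31.54 m^2


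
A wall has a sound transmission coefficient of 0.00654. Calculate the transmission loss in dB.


Given values:
  tau = 0.00654
Formula: TL = 10 * log10(1 / tau)
Compute 1 / tau = 1 / 0.00654 = 152.9052
Compute log10(152.9052) = 2.184422
TL = 10 * 2.184422 = 21.84

21.84 dB


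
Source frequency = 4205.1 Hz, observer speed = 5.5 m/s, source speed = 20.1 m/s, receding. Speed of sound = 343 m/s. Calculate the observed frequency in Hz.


Given values:
  f_s = 4205.1 Hz, v_o = 5.5 m/s, v_s = 20.1 m/s
  Direction: receding
Formula: f_o = f_s * (c - v_o) / (c + v_s)
Numerator: c - v_o = 343 - 5.5 = 337.5
Denominator: c + v_s = 343 + 20.1 = 363.1
f_o = 4205.1 * 337.5 / 363.1 = 3908.62

3908.62 Hz


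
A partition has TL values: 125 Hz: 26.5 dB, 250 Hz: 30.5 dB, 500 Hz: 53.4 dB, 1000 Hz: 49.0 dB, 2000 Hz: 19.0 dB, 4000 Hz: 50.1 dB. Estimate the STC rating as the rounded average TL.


Given TL values at each frequency:
  125 Hz: 26.5 dB
  250 Hz: 30.5 dB
  500 Hz: 53.4 dB
  1000 Hz: 49.0 dB
  2000 Hz: 19.0 dB
  4000 Hz: 50.1 dB
Formula: STC ~ round(average of TL values)
Sum = 26.5 + 30.5 + 53.4 + 49.0 + 19.0 + 50.1 = 228.5
Average = 228.5 / 6 = 38.08
Rounded: 38

38


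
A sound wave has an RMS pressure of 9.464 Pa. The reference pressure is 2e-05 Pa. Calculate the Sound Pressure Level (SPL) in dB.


Given values:
  p = 9.464 Pa
  p_ref = 2e-05 Pa
Formula: SPL = 20 * log10(p / p_ref)
Compute ratio: p / p_ref = 9.464 / 2e-05 = 473200
Compute log10: log10(473200) = 5.675045
Multiply: SPL = 20 * 5.675045 = 113.5

113.5 dB


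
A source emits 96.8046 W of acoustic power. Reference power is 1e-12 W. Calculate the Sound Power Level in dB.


Given values:
  W = 96.8046 W
  W_ref = 1e-12 W
Formula: SWL = 10 * log10(W / W_ref)
Compute ratio: W / W_ref = 96804600000000
Compute log10: log10(96804600000000) = 13.985896
Multiply: SWL = 10 * 13.985896 = 139.86

139.86 dB


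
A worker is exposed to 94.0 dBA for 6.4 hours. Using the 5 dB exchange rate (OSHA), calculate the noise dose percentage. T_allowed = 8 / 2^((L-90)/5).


Given values:
  L = 94.0 dBA, T = 6.4 hours
Formula: T_allowed = 8 / 2^((L - 90) / 5)
Compute exponent: (94.0 - 90) / 5 = 0.8
Compute 2^(0.8) = 1.741101
T_allowed = 8 / 1.741101 = 4.594794 hours
Dose = (T / T_allowed) * 100
Dose = (6.4 / 4.594794) * 100 = 139.29

139.29 %


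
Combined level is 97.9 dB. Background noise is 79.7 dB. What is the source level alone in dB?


Given values:
  L_total = 97.9 dB, L_bg = 79.7 dB
Formula: L_source = 10 * log10(10^(L_total/10) - 10^(L_bg/10))
Convert to linear:
  10^(97.9/10) = 6165950018.6148
  10^(79.7/10) = 93325430.0797
Difference: 6165950018.6148 - 93325430.0797 = 6072624588.5351
L_source = 10 * log10(6072624588.5351) = 97.83

97.83 dB


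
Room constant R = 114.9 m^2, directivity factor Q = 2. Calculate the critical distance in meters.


Given values:
  R = 114.9 m^2, Q = 2
Formula: d_c = 0.141 * sqrt(Q * R)
Compute Q * R = 2 * 114.9 = 229.8
Compute sqrt(229.8) = 15.1592
d_c = 0.141 * 15.1592 = 2.137

2.137 m


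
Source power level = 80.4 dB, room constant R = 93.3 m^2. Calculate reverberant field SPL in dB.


Given values:
  Lw = 80.4 dB, R = 93.3 m^2
Formula: SPL = Lw + 10 * log10(4 / R)
Compute 4 / R = 4 / 93.3 = 0.042872
Compute 10 * log10(0.042872) = -13.6783
SPL = 80.4 + (-13.6783) = 66.72

66.72 dB


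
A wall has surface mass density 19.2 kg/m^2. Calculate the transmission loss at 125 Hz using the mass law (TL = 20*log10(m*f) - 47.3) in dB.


Given values:
  m = 19.2 kg/m^2, f = 125 Hz
Formula: TL = 20 * log10(m * f) - 47.3
Compute m * f = 19.2 * 125 = 2400.0
Compute log10(2400.0) = 3.380211
Compute 20 * 3.380211 = 67.6042
TL = 67.6042 - 47.3 = 20.3

20.3 dB


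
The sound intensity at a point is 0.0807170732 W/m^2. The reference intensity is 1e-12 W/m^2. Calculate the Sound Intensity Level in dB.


Given values:
  I = 0.0807170732 W/m^2
  I_ref = 1e-12 W/m^2
Formula: SIL = 10 * log10(I / I_ref)
Compute ratio: I / I_ref = 80717073200
Compute log10: log10(80717073200) = 10.906965
Multiply: SIL = 10 * 10.906965 = 109.07

109.07 dB


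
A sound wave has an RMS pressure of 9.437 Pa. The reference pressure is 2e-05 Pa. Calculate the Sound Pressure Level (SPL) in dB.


Given values:
  p = 9.437 Pa
  p_ref = 2e-05 Pa
Formula: SPL = 20 * log10(p / p_ref)
Compute ratio: p / p_ref = 9.437 / 2e-05 = 471850
Compute log10: log10(471850) = 5.673804
Multiply: SPL = 20 * 5.673804 = 113.48

113.48 dB


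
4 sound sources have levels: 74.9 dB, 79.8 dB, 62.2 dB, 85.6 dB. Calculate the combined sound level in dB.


Formula: L_total = 10 * log10( sum(10^(Li/10)) )
  Source 1: 10^(74.9/10) = 30902954.3251
  Source 2: 10^(79.8/10) = 95499258.6021
  Source 3: 10^(62.2/10) = 1659586.9074
  Source 4: 10^(85.6/10) = 363078054.7701
Sum of linear values = 491139854.6047
L_total = 10 * log10(491139854.6047) = 86.91

86.91 dB


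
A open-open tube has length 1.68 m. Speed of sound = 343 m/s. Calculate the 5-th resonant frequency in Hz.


Given values:
  Tube type: open-open, L = 1.68 m, c = 343 m/s, n = 5
Formula: f_n = n * c / (2 * L)
Compute 2 * L = 2 * 1.68 = 3.36
f = 5 * 343 / 3.36
f = 510.42

510.42 Hz


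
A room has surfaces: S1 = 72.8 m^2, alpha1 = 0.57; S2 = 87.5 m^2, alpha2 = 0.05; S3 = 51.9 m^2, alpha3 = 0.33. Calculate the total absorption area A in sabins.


Given surfaces:
  Surface 1: 72.8 * 0.57 = 41.496
  Surface 2: 87.5 * 0.05 = 4.375
  Surface 3: 51.9 * 0.33 = 17.127
Formula: A = sum(Si * alpha_i)
A = 41.496 + 4.375 + 17.127
A = 63.0

63.0 sabins


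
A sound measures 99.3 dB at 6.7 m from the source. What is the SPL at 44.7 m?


Given values:
  SPL1 = 99.3 dB, r1 = 6.7 m, r2 = 44.7 m
Formula: SPL2 = SPL1 - 20 * log10(r2 / r1)
Compute ratio: r2 / r1 = 44.7 / 6.7 = 6.6716
Compute log10: log10(6.6716) = 0.82423
Compute drop: 20 * 0.82423 = 16.4846
SPL2 = 99.3 - 16.4846 = 82.82

82.82 dB


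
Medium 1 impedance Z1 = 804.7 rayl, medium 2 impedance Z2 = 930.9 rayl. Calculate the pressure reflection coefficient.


Given values:
  Z1 = 804.7 rayl, Z2 = 930.9 rayl
Formula: R = (Z2 - Z1) / (Z2 + Z1)
Numerator: Z2 - Z1 = 930.9 - 804.7 = 126.2
Denominator: Z2 + Z1 = 930.9 + 804.7 = 1735.6
R = 126.2 / 1735.6 = 0.0727

0.0727


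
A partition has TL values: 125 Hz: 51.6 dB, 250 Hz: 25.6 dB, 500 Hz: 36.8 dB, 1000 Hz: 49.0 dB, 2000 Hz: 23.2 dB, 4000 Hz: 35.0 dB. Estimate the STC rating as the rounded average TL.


Given TL values at each frequency:
  125 Hz: 51.6 dB
  250 Hz: 25.6 dB
  500 Hz: 36.8 dB
  1000 Hz: 49.0 dB
  2000 Hz: 23.2 dB
  4000 Hz: 35.0 dB
Formula: STC ~ round(average of TL values)
Sum = 51.6 + 25.6 + 36.8 + 49.0 + 23.2 + 35.0 = 221.2
Average = 221.2 / 6 = 36.87
Rounded: 37

37


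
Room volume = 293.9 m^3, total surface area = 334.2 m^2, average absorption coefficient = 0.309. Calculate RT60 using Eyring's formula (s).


Given values:
  V = 293.9 m^3, S = 334.2 m^2, alpha = 0.309
Formula: RT60 = 0.161 * V / (-S * ln(1 - alpha))
Compute ln(1 - 0.309) = ln(0.691) = -0.369615
Denominator: -334.2 * -0.369615 = 123.5253
Numerator: 0.161 * 293.9 = 47.3179
RT60 = 47.3179 / 123.5253 = 0.383

0.383 s


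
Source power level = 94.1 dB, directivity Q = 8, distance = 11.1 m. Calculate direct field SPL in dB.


Given values:
  Lw = 94.1 dB, Q = 8, r = 11.1 m
Formula: SPL = Lw + 10 * log10(Q / (4 * pi * r^2))
Compute 4 * pi * r^2 = 4 * pi * 11.1^2 = 1548.3025
Compute Q / denom = 8 / 1548.3025 = 0.00516695
Compute 10 * log10(0.00516695) = -22.8677
SPL = 94.1 + (-22.8677) = 71.23

71.23 dB


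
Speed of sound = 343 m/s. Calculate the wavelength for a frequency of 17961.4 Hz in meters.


Given values:
  c = 343 m/s, f = 17961.4 Hz
Formula: lambda = c / f
lambda = 343 / 17961.4
lambda = 0.0191

0.0191 m


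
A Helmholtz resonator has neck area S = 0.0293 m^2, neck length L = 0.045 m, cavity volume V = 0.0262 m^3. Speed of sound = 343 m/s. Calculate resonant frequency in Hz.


Given values:
  S = 0.0293 m^2, L = 0.045 m, V = 0.0262 m^3, c = 343 m/s
Formula: f = (c / (2*pi)) * sqrt(S / (V * L))
Compute V * L = 0.0262 * 0.045 = 0.001179
Compute S / (V * L) = 0.0293 / 0.001179 = 24.8516
Compute sqrt(24.8516) = 4.985138
Compute c / (2*pi) = 343 / 6.283185 = 54.590148
f = 54.590148 * 4.985138 = 272.14

272.14 Hz


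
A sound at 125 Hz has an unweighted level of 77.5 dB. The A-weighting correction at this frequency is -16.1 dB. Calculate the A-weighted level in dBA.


Given values:
  SPL = 77.5 dB
  A-weighting at 125 Hz = -16.1 dB
Formula: L_A = SPL + A_weight
L_A = 77.5 + (-16.1)
L_A = 61.4

61.4 dBA


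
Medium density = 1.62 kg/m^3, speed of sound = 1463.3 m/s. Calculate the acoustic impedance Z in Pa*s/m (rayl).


Given values:
  rho = 1.62 kg/m^3
  c = 1463.3 m/s
Formula: Z = rho * c
Z = 1.62 * 1463.3
Z = 2370.55

2370.55 rayl


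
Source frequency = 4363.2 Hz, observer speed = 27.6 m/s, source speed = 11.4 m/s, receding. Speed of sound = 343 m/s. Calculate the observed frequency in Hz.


Given values:
  f_s = 4363.2 Hz, v_o = 27.6 m/s, v_s = 11.4 m/s
  Direction: receding
Formula: f_o = f_s * (c - v_o) / (c + v_s)
Numerator: c - v_o = 343 - 27.6 = 315.4
Denominator: c + v_s = 343 + 11.4 = 354.4
f_o = 4363.2 * 315.4 / 354.4 = 3883.05

3883.05 Hz


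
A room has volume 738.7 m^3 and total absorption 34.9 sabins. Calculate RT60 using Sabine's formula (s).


Given values:
  V = 738.7 m^3
  A = 34.9 sabins
Formula: RT60 = 0.161 * V / A
Numerator: 0.161 * 738.7 = 118.9307
RT60 = 118.9307 / 34.9 = 3.408

3.408 s


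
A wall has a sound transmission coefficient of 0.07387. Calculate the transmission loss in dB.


Given values:
  tau = 0.07387
Formula: TL = 10 * log10(1 / tau)
Compute 1 / tau = 1 / 0.07387 = 13.5373
Compute log10(13.5373) = 1.131532
TL = 10 * 1.131532 = 11.32

11.32 dB


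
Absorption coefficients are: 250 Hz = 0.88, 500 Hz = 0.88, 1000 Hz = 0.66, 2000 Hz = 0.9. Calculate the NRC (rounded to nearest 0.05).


Given values:
  a_250 = 0.88, a_500 = 0.88
  a_1000 = 0.66, a_2000 = 0.9
Formula: NRC = (a250 + a500 + a1000 + a2000) / 4
Sum = 0.88 + 0.88 + 0.66 + 0.9 = 3.32
NRC = 3.32 / 4 = 0.83
Rounded to nearest 0.05: 0.85

0.85


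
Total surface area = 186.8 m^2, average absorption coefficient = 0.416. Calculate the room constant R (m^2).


Given values:
  S = 186.8 m^2, alpha = 0.416
Formula: R = S * alpha / (1 - alpha)
Numerator: 186.8 * 0.416 = 77.7088
Denominator: 1 - 0.416 = 0.584
R = 77.7088 / 0.584 = 133.06

133.06 m^2


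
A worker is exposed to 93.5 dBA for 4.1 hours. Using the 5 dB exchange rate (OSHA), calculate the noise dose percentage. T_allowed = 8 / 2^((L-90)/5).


Given values:
  L = 93.5 dBA, T = 4.1 hours
Formula: T_allowed = 8 / 2^((L - 90) / 5)
Compute exponent: (93.5 - 90) / 5 = 0.7
Compute 2^(0.7) = 1.624505
T_allowed = 8 / 1.624505 = 4.924577 hours
Dose = (T / T_allowed) * 100
Dose = (4.1 / 4.924577) * 100 = 83.26

83.26 %


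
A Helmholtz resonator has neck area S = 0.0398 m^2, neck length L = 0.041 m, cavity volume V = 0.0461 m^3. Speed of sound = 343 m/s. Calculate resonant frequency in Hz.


Given values:
  S = 0.0398 m^2, L = 0.041 m, V = 0.0461 m^3, c = 343 m/s
Formula: f = (c / (2*pi)) * sqrt(S / (V * L))
Compute V * L = 0.0461 * 0.041 = 0.0018901
Compute S / (V * L) = 0.0398 / 0.0018901 = 21.0571
Compute sqrt(21.0571) = 4.588802
Compute c / (2*pi) = 343 / 6.283185 = 54.590148
f = 54.590148 * 4.588802 = 250.5

250.5 Hz


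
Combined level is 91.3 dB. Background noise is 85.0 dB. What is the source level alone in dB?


Given values:
  L_total = 91.3 dB, L_bg = 85.0 dB
Formula: L_source = 10 * log10(10^(L_total/10) - 10^(L_bg/10))
Convert to linear:
  10^(91.3/10) = 1348962882.5917
  10^(85.0/10) = 316227766.0168
Difference: 1348962882.5917 - 316227766.0168 = 1032735116.5749
L_source = 10 * log10(1032735116.5749) = 90.14

90.14 dB


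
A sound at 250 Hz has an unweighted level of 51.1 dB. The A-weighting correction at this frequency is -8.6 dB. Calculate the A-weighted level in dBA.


Given values:
  SPL = 51.1 dB
  A-weighting at 250 Hz = -8.6 dB
Formula: L_A = SPL + A_weight
L_A = 51.1 + (-8.6)
L_A = 42.5

42.5 dBA


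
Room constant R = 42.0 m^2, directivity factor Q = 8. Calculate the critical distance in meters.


Given values:
  R = 42.0 m^2, Q = 8
Formula: d_c = 0.141 * sqrt(Q * R)
Compute Q * R = 8 * 42.0 = 336.0
Compute sqrt(336.0) = 18.3303
d_c = 0.141 * 18.3303 = 2.585

2.585 m


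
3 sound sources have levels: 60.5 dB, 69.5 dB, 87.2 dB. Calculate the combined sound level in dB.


Formula: L_total = 10 * log10( sum(10^(Li/10)) )
  Source 1: 10^(60.5/10) = 1122018.4543
  Source 2: 10^(69.5/10) = 8912509.3813
  Source 3: 10^(87.2/10) = 524807460.2498
Sum of linear values = 534841988.0854
L_total = 10 * log10(534841988.0854) = 87.28

87.28 dB


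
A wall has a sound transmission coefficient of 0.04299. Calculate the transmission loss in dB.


Given values:
  tau = 0.04299
Formula: TL = 10 * log10(1 / tau)
Compute 1 / tau = 1 / 0.04299 = 23.2612
Compute log10(23.2612) = 1.366632
TL = 10 * 1.366632 = 13.67

13.67 dB


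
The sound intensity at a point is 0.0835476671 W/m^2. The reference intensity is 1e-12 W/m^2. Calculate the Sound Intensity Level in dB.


Given values:
  I = 0.0835476671 W/m^2
  I_ref = 1e-12 W/m^2
Formula: SIL = 10 * log10(I / I_ref)
Compute ratio: I / I_ref = 83547667100
Compute log10: log10(83547667100) = 10.921934
Multiply: SIL = 10 * 10.921934 = 109.22

109.22 dB


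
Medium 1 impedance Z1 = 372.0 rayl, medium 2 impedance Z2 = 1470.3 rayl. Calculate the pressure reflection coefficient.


Given values:
  Z1 = 372.0 rayl, Z2 = 1470.3 rayl
Formula: R = (Z2 - Z1) / (Z2 + Z1)
Numerator: Z2 - Z1 = 1470.3 - 372.0 = 1098.3
Denominator: Z2 + Z1 = 1470.3 + 372.0 = 1842.3
R = 1098.3 / 1842.3 = 0.5962

0.5962


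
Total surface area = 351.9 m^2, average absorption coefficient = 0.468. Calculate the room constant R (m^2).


Given values:
  S = 351.9 m^2, alpha = 0.468
Formula: R = S * alpha / (1 - alpha)
Numerator: 351.9 * 0.468 = 164.6892
Denominator: 1 - 0.468 = 0.532
R = 164.6892 / 0.532 = 309.57

309.57 m^2


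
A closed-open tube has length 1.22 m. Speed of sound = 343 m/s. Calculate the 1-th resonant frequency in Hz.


Given values:
  Tube type: closed-open, L = 1.22 m, c = 343 m/s, n = 1
Formula: f_n = (2n - 1) * c / (4 * L)
Compute 2n - 1 = 2*1 - 1 = 1
Compute 4 * L = 4 * 1.22 = 4.88
f = 1 * 343 / 4.88
f = 70.29

70.29 Hz


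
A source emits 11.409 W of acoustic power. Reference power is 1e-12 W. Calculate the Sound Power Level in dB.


Given values:
  W = 11.409 W
  W_ref = 1e-12 W
Formula: SWL = 10 * log10(W / W_ref)
Compute ratio: W / W_ref = 11409000000000
Compute log10: log10(11409000000000) = 13.057248
Multiply: SWL = 10 * 13.057248 = 130.57

130.57 dB


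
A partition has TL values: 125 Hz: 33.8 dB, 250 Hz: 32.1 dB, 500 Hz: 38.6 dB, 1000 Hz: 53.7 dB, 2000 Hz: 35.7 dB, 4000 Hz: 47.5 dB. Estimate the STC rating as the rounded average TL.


Given TL values at each frequency:
  125 Hz: 33.8 dB
  250 Hz: 32.1 dB
  500 Hz: 38.6 dB
  1000 Hz: 53.7 dB
  2000 Hz: 35.7 dB
  4000 Hz: 47.5 dB
Formula: STC ~ round(average of TL values)
Sum = 33.8 + 32.1 + 38.6 + 53.7 + 35.7 + 47.5 = 241.4
Average = 241.4 / 6 = 40.23
Rounded: 40

40


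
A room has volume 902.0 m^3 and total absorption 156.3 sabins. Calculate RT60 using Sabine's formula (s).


Given values:
  V = 902.0 m^3
  A = 156.3 sabins
Formula: RT60 = 0.161 * V / A
Numerator: 0.161 * 902.0 = 145.222
RT60 = 145.222 / 156.3 = 0.929

0.929 s


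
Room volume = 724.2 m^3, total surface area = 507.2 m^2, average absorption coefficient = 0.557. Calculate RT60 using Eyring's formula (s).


Given values:
  V = 724.2 m^3, S = 507.2 m^2, alpha = 0.557
Formula: RT60 = 0.161 * V / (-S * ln(1 - alpha))
Compute ln(1 - 0.557) = ln(0.443) = -0.814186
Denominator: -507.2 * -0.814186 = 412.9551
Numerator: 0.161 * 724.2 = 116.5962
RT60 = 116.5962 / 412.9551 = 0.282

0.282 s


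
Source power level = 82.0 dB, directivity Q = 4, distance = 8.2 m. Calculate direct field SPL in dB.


Given values:
  Lw = 82.0 dB, Q = 4, r = 8.2 m
Formula: SPL = Lw + 10 * log10(Q / (4 * pi * r^2))
Compute 4 * pi * r^2 = 4 * pi * 8.2^2 = 844.9628
Compute Q / denom = 4 / 844.9628 = 0.00473394
Compute 10 * log10(0.00473394) = -23.2478
SPL = 82.0 + (-23.2478) = 58.75

58.75 dB


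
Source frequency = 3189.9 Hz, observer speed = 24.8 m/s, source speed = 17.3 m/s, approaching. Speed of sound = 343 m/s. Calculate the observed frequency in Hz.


Given values:
  f_s = 3189.9 Hz, v_o = 24.8 m/s, v_s = 17.3 m/s
  Direction: approaching
Formula: f_o = f_s * (c + v_o) / (c - v_s)
Numerator: c + v_o = 343 + 24.8 = 367.8
Denominator: c - v_s = 343 - 17.3 = 325.7
f_o = 3189.9 * 367.8 / 325.7 = 3602.23

3602.23 Hz


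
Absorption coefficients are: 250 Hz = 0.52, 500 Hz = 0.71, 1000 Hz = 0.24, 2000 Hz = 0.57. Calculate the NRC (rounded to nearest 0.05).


Given values:
  a_250 = 0.52, a_500 = 0.71
  a_1000 = 0.24, a_2000 = 0.57
Formula: NRC = (a250 + a500 + a1000 + a2000) / 4
Sum = 0.52 + 0.71 + 0.24 + 0.57 = 2.04
NRC = 2.04 / 4 = 0.51
Rounded to nearest 0.05: 0.5

0.5


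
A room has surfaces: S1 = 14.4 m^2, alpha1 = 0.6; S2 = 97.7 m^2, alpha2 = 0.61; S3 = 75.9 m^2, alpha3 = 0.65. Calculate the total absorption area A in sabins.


Given surfaces:
  Surface 1: 14.4 * 0.6 = 8.64
  Surface 2: 97.7 * 0.61 = 59.597
  Surface 3: 75.9 * 0.65 = 49.335
Formula: A = sum(Si * alpha_i)
A = 8.64 + 59.597 + 49.335
A = 117.57

117.57 sabins


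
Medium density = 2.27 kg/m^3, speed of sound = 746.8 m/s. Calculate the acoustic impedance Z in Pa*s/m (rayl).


Given values:
  rho = 2.27 kg/m^3
  c = 746.8 m/s
Formula: Z = rho * c
Z = 2.27 * 746.8
Z = 1695.24

1695.24 rayl


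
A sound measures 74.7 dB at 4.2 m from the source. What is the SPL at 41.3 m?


Given values:
  SPL1 = 74.7 dB, r1 = 4.2 m, r2 = 41.3 m
Formula: SPL2 = SPL1 - 20 * log10(r2 / r1)
Compute ratio: r2 / r1 = 41.3 / 4.2 = 9.8333
Compute log10: log10(9.8333) = 0.992699
Compute drop: 20 * 0.992699 = 19.854
SPL2 = 74.7 - 19.854 = 54.85

54.85 dB


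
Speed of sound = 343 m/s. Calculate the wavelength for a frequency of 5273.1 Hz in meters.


Given values:
  c = 343 m/s, f = 5273.1 Hz
Formula: lambda = c / f
lambda = 343 / 5273.1
lambda = 0.065

0.065 m


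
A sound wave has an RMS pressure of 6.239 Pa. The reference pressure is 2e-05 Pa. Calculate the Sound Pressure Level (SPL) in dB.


Given values:
  p = 6.239 Pa
  p_ref = 2e-05 Pa
Formula: SPL = 20 * log10(p / p_ref)
Compute ratio: p / p_ref = 6.239 / 2e-05 = 311950
Compute log10: log10(311950) = 5.494085
Multiply: SPL = 20 * 5.494085 = 109.88

109.88 dB


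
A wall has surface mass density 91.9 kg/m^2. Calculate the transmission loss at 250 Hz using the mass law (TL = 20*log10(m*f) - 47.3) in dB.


Given values:
  m = 91.9 kg/m^2, f = 250 Hz
Formula: TL = 20 * log10(m * f) - 47.3
Compute m * f = 91.9 * 250 = 22975.0
Compute log10(22975.0) = 4.361256
Compute 20 * 4.361256 = 87.2251
TL = 87.2251 - 47.3 = 39.93

39.93 dB


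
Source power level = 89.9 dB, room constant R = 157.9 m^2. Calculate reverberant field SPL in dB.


Given values:
  Lw = 89.9 dB, R = 157.9 m^2
Formula: SPL = Lw + 10 * log10(4 / R)
Compute 4 / R = 4 / 157.9 = 0.025332
Compute 10 * log10(0.025332) = -15.9633
SPL = 89.9 + (-15.9633) = 73.94

73.94 dB


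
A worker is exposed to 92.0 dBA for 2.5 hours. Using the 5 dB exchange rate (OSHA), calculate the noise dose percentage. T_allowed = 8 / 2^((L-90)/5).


Given values:
  L = 92.0 dBA, T = 2.5 hours
Formula: T_allowed = 8 / 2^((L - 90) / 5)
Compute exponent: (92.0 - 90) / 5 = 0.4
Compute 2^(0.4) = 1.319508
T_allowed = 8 / 1.319508 = 6.062866 hours
Dose = (T / T_allowed) * 100
Dose = (2.5 / 6.062866) * 100 = 41.23

41.23 %


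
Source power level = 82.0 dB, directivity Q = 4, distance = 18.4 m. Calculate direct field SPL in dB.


Given values:
  Lw = 82.0 dB, Q = 4, r = 18.4 m
Formula: SPL = Lw + 10 * log10(Q / (4 * pi * r^2))
Compute 4 * pi * r^2 = 4 * pi * 18.4^2 = 4254.4704
Compute Q / denom = 4 / 4254.4704 = 0.00094019
Compute 10 * log10(0.00094019) = -30.2678
SPL = 82.0 + (-30.2678) = 51.73

51.73 dB


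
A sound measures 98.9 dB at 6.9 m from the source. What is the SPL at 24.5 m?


Given values:
  SPL1 = 98.9 dB, r1 = 6.9 m, r2 = 24.5 m
Formula: SPL2 = SPL1 - 20 * log10(r2 / r1)
Compute ratio: r2 / r1 = 24.5 / 6.9 = 3.5507
Compute log10: log10(3.5507) = 0.550314
Compute drop: 20 * 0.550314 = 11.0063
SPL2 = 98.9 - 11.0063 = 87.89

87.89 dB


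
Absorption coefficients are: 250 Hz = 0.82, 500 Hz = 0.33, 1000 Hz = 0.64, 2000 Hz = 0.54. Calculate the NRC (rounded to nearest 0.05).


Given values:
  a_250 = 0.82, a_500 = 0.33
  a_1000 = 0.64, a_2000 = 0.54
Formula: NRC = (a250 + a500 + a1000 + a2000) / 4
Sum = 0.82 + 0.33 + 0.64 + 0.54 = 2.33
NRC = 2.33 / 4 = 0.5825
Rounded to nearest 0.05: 0.6

0.6


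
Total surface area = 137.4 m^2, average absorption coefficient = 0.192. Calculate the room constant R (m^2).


Given values:
  S = 137.4 m^2, alpha = 0.192
Formula: R = S * alpha / (1 - alpha)
Numerator: 137.4 * 0.192 = 26.3808
Denominator: 1 - 0.192 = 0.808
R = 26.3808 / 0.808 = 32.65

32.65 m^2


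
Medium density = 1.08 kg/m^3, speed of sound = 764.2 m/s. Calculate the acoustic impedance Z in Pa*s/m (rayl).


Given values:
  rho = 1.08 kg/m^3
  c = 764.2 m/s
Formula: Z = rho * c
Z = 1.08 * 764.2
Z = 825.34

825.34 rayl


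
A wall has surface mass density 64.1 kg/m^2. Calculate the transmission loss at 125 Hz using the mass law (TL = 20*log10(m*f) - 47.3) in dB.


Given values:
  m = 64.1 kg/m^2, f = 125 Hz
Formula: TL = 20 * log10(m * f) - 47.3
Compute m * f = 64.1 * 125 = 8012.5
Compute log10(8012.5) = 3.903768
Compute 20 * 3.903768 = 78.0754
TL = 78.0754 - 47.3 = 30.78

30.78 dB


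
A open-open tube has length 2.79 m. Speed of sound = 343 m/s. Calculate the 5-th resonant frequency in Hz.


Given values:
  Tube type: open-open, L = 2.79 m, c = 343 m/s, n = 5
Formula: f_n = n * c / (2 * L)
Compute 2 * L = 2 * 2.79 = 5.58
f = 5 * 343 / 5.58
f = 307.35

307.35 Hz


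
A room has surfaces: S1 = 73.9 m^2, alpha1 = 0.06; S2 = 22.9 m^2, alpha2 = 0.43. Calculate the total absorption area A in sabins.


Given surfaces:
  Surface 1: 73.9 * 0.06 = 4.434
  Surface 2: 22.9 * 0.43 = 9.847
Formula: A = sum(Si * alpha_i)
A = 4.434 + 9.847
A = 14.28

14.28 sabins


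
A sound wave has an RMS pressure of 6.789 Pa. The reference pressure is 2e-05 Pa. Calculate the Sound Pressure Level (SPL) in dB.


Given values:
  p = 6.789 Pa
  p_ref = 2e-05 Pa
Formula: SPL = 20 * log10(p / p_ref)
Compute ratio: p / p_ref = 6.789 / 2e-05 = 339450
Compute log10: log10(339450) = 5.530776
Multiply: SPL = 20 * 5.530776 = 110.62

110.62 dB


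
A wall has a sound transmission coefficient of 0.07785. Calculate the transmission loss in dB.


Given values:
  tau = 0.07785
Formula: TL = 10 * log10(1 / tau)
Compute 1 / tau = 1 / 0.07785 = 12.8452
Compute log10(12.8452) = 1.108741
TL = 10 * 1.108741 = 11.09

11.09 dB


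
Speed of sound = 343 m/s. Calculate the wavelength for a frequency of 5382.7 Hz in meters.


Given values:
  c = 343 m/s, f = 5382.7 Hz
Formula: lambda = c / f
lambda = 343 / 5382.7
lambda = 0.0637

0.0637 m


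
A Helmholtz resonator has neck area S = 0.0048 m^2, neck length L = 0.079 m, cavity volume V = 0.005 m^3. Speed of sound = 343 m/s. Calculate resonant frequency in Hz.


Given values:
  S = 0.0048 m^2, L = 0.079 m, V = 0.005 m^3, c = 343 m/s
Formula: f = (c / (2*pi)) * sqrt(S / (V * L))
Compute V * L = 0.005 * 0.079 = 0.000395
Compute S / (V * L) = 0.0048 / 0.000395 = 12.1519
Compute sqrt(12.1519) = 3.485958
Compute c / (2*pi) = 343 / 6.283185 = 54.590148
f = 54.590148 * 3.485958 = 190.3

190.3 Hz


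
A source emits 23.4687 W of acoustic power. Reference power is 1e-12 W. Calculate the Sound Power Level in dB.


Given values:
  W = 23.4687 W
  W_ref = 1e-12 W
Formula: SWL = 10 * log10(W / W_ref)
Compute ratio: W / W_ref = 23468700000000
Compute log10: log10(23468700000000) = 13.370489
Multiply: SWL = 10 * 13.370489 = 133.7

133.7 dB


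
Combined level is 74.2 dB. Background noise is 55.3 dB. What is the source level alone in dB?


Given values:
  L_total = 74.2 dB, L_bg = 55.3 dB
Formula: L_source = 10 * log10(10^(L_total/10) - 10^(L_bg/10))
Convert to linear:
  10^(74.2/10) = 26302679.919
  10^(55.3/10) = 338844.1561
Difference: 26302679.919 - 338844.1561 = 25963835.7629
L_source = 10 * log10(25963835.7629) = 74.14

74.14 dB


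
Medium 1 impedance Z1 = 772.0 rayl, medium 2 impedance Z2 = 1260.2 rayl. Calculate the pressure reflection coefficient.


Given values:
  Z1 = 772.0 rayl, Z2 = 1260.2 rayl
Formula: R = (Z2 - Z1) / (Z2 + Z1)
Numerator: Z2 - Z1 = 1260.2 - 772.0 = 488.2
Denominator: Z2 + Z1 = 1260.2 + 772.0 = 2032.2
R = 488.2 / 2032.2 = 0.2402

0.2402


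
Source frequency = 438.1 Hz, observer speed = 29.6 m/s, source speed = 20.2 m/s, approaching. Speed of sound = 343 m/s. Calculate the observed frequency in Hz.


Given values:
  f_s = 438.1 Hz, v_o = 29.6 m/s, v_s = 20.2 m/s
  Direction: approaching
Formula: f_o = f_s * (c + v_o) / (c - v_s)
Numerator: c + v_o = 343 + 29.6 = 372.6
Denominator: c - v_s = 343 - 20.2 = 322.8
f_o = 438.1 * 372.6 / 322.8 = 505.69

505.69 Hz


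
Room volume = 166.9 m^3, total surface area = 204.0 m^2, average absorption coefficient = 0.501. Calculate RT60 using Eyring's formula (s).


Given values:
  V = 166.9 m^3, S = 204.0 m^2, alpha = 0.501
Formula: RT60 = 0.161 * V / (-S * ln(1 - alpha))
Compute ln(1 - 0.501) = ln(0.499) = -0.695149
Denominator: -204.0 * -0.695149 = 141.8104
Numerator: 0.161 * 166.9 = 26.8709
RT60 = 26.8709 / 141.8104 = 0.189

0.189 s


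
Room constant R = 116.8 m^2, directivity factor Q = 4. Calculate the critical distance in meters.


Given values:
  R = 116.8 m^2, Q = 4
Formula: d_c = 0.141 * sqrt(Q * R)
Compute Q * R = 4 * 116.8 = 467.2
Compute sqrt(467.2) = 21.6148
d_c = 0.141 * 21.6148 = 3.048

3.048 m


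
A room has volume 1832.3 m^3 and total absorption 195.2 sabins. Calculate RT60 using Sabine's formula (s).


Given values:
  V = 1832.3 m^3
  A = 195.2 sabins
Formula: RT60 = 0.161 * V / A
Numerator: 0.161 * 1832.3 = 295.0003
RT60 = 295.0003 / 195.2 = 1.511

1.511 s


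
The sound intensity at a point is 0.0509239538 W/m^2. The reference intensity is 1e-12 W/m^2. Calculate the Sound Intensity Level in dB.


Given values:
  I = 0.0509239538 W/m^2
  I_ref = 1e-12 W/m^2
Formula: SIL = 10 * log10(I / I_ref)
Compute ratio: I / I_ref = 50923953800
Compute log10: log10(50923953800) = 10.706922
Multiply: SIL = 10 * 10.706922 = 107.07

107.07 dB


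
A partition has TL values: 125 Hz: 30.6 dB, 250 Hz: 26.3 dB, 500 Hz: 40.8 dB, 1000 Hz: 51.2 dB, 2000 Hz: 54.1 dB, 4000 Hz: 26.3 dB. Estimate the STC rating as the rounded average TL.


Given TL values at each frequency:
  125 Hz: 30.6 dB
  250 Hz: 26.3 dB
  500 Hz: 40.8 dB
  1000 Hz: 51.2 dB
  2000 Hz: 54.1 dB
  4000 Hz: 26.3 dB
Formula: STC ~ round(average of TL values)
Sum = 30.6 + 26.3 + 40.8 + 51.2 + 54.1 + 26.3 = 229.3
Average = 229.3 / 6 = 38.22
Rounded: 38

38


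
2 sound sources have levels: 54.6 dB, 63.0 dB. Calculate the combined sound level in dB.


Formula: L_total = 10 * log10( sum(10^(Li/10)) )
  Source 1: 10^(54.6/10) = 288403.1503
  Source 2: 10^(63.0/10) = 1995262.315
Sum of linear values = 2283665.4653
L_total = 10 * log10(2283665.4653) = 63.59

63.59 dB


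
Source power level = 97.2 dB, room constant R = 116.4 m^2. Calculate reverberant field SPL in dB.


Given values:
  Lw = 97.2 dB, R = 116.4 m^2
Formula: SPL = Lw + 10 * log10(4 / R)
Compute 4 / R = 4 / 116.4 = 0.034364
Compute 10 * log10(0.034364) = -14.639
SPL = 97.2 + (-14.639) = 82.56

82.56 dB


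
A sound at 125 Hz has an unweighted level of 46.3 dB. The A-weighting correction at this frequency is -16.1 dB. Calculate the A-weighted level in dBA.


Given values:
  SPL = 46.3 dB
  A-weighting at 125 Hz = -16.1 dB
Formula: L_A = SPL + A_weight
L_A = 46.3 + (-16.1)
L_A = 30.2

30.2 dBA


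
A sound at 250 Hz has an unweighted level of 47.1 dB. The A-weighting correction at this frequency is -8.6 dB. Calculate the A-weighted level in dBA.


Given values:
  SPL = 47.1 dB
  A-weighting at 250 Hz = -8.6 dB
Formula: L_A = SPL + A_weight
L_A = 47.1 + (-8.6)
L_A = 38.5

38.5 dBA


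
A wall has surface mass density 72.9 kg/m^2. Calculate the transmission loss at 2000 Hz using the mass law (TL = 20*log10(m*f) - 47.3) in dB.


Given values:
  m = 72.9 kg/m^2, f = 2000 Hz
Formula: TL = 20 * log10(m * f) - 47.3
Compute m * f = 72.9 * 2000 = 145800.0
Compute log10(145800.0) = 5.163758
Compute 20 * 5.163758 = 103.2752
TL = 103.2752 - 47.3 = 55.98

55.98 dB


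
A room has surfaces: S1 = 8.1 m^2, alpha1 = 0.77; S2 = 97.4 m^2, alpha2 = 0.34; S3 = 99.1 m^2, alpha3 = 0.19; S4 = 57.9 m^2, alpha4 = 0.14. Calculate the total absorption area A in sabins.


Given surfaces:
  Surface 1: 8.1 * 0.77 = 6.237
  Surface 2: 97.4 * 0.34 = 33.116
  Surface 3: 99.1 * 0.19 = 18.829
  Surface 4: 57.9 * 0.14 = 8.106
Formula: A = sum(Si * alpha_i)
A = 6.237 + 33.116 + 18.829 + 8.106
A = 66.29

66.29 sabins
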